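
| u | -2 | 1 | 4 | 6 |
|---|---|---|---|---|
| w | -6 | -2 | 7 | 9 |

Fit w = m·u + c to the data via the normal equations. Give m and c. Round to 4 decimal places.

m = 2.0136, c = -2.5306

MᵀM·[m, c]ᵀ = Mᵀw reads: 57·m + 9·c = 92;  9·m + 4·c = 8.
Δ = 57·4 − 9² = 147.
m = (92·4 − 9·8)/147 = 296/147; c = (57·8 − 9·92)/147 = -124/49.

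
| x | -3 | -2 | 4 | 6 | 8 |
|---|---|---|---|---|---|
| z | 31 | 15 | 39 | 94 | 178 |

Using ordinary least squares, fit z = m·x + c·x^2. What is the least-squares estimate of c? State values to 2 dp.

From the data, Σx·x = 129, Σx·x^2 = 757, Σx^2·x^2 = 5745.
For Aᵀz: Σx·z = 2021, Σx^2·z = 15739.
Normal equations: [[129, 757]; [757, 5745]]·[m, c]ᵀ = [2021, 15739]ᵀ.
Δ = 129·5745 − 757² = 168056.
m = (2021·5745 − 757·15739)/168056 = -151889/84028; c = (129·15739 − 757·2021)/168056 = 250217/84028.

c = 2.98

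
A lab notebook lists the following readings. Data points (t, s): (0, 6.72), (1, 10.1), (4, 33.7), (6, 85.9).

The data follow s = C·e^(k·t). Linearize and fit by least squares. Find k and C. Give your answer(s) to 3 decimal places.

k = 0.421, C = 6.610

Taking logs, ln s = k·t + ln C, so regress ln s on t.
XᵀX = [[53.0000, 11.0000]; [11.0000, 4]], rhs = [43.1016, 12.1883]ᵀ  (here Σt = 11.0000, Σ(t)² = 53.0000, Σln s = 12.1883, Σt·ln s = 43.1016).
Δ = 53.0000·4 − (11.0000)² = 91.0000; k = (43.1016·4 − 11.0000·12.1883)/91.0000 = 0.42127, ln C = (53.0000·12.1883 − 11.0000·43.1016)/91.0000 = 1.88860, so C = exp(1.88860) = 6.61008.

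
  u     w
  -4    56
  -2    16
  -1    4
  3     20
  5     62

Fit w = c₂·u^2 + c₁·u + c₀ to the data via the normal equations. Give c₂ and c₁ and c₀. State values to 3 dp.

Entries of XᵀX: Σu^2·u^2 = 979, Σu^2·u = 79, Σu^2 = 55, Σu·u = 55, Σu = 1, Σ1 = 5.
Moment sums: Σu^2·w = 2694, Σu·w = 110, Σw = 158.
Normal equations: [[979, 79, 55]; [79, 55, 1]; [55, 1, 5]]·[c₂, c₁, c₀]ᵀ = [2694, 110, 158]ᵀ.
Row-reducing yields c₂ = 58822/19839, c₁ = -2624/1167, c₀ = -3736/6613.

c₂ = 2.965, c₁ = -2.249, c₀ = -0.565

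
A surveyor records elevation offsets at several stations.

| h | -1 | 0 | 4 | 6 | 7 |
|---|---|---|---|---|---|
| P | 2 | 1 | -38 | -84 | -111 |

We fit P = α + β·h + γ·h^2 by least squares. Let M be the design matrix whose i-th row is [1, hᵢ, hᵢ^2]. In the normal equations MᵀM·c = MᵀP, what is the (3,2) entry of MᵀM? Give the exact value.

622

Row 3 ↔ basis h^2, column 2 ↔ basis h, so (MᵀM)_{3,2} = Σᵢ (h^2)·(h) = (1)·(-1) + (0)·(0) + (16)·(4) + (36)·(6) + (49)·(7) = 622.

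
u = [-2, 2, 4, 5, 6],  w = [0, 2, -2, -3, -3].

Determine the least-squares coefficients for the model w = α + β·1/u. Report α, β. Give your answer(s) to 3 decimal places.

MᵀM·[α, β]ᵀ = Mᵀw reads: 5·α + (37/60)·β = -6;  (37/60)·α + (2269/3600)·β = -3/5.
Determinant 5·(2269/3600) − (37/60)² = 1247/450.
α = ((-6)·(2269/3600) − (37/60)·(-3/5))/(1247/450) = -6141/4988; β = (5·(-3/5) − (37/60)·(-6))/(1247/450) = 315/1247.

α = -1.231, β = 0.253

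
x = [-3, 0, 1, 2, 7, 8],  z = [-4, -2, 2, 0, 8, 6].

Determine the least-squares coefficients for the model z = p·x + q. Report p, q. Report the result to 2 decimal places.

p = 1.04, q = -0.93

Compute the Gram sums: Σx·x = 127, Σx = 15, Σ1 = 6.
And Σx·z = 118, Σz = 10.
AᵀA·[p, q]ᵀ = Aᵀz becomes [[127, 15]; [15, 6]]·[p, q]ᵀ = [118, 10]ᵀ.
Determinant 127·6 − 15² = 537.
p = (118·6 − 15·10)/537 = 186/179; q = (127·10 − 15·118)/537 = -500/537.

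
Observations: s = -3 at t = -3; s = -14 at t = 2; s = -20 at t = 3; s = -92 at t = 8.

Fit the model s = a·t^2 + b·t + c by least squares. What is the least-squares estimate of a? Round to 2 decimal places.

a = -1.02

Compute the Gram sums: Σt^2·t^2 = 4274, Σt^2·t = 520, Σt^2 = 86, Σt·t = 86, Σt = 10, Σ1 = 4.
And Σt^2·s = -6151, Σt·s = -815, Σs = -129.
Normal equations: [[4274, 520, 86]; [520, 86, 10]; [86, 10, 4]]·[a, b, c]ᵀ = [-6151, -815, -129]ᵀ.
Inverting the 3×3 Gram matrix, [a, b, c]ᵀ = [-61/60, -2189/732, -3557/1220]ᵀ.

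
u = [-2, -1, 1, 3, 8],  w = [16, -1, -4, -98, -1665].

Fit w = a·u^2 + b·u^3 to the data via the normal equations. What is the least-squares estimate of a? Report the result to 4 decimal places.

a = -1.9240

XᵀX·[a, b]ᵀ = Xᵀw reads: 4195·a + 32979·b = -107383;  32979·a + 262939·b = -855257.
(Σu^2·u^2 = 4195, Σu^2·u^3 = 32979, Σu^3·u^3 = 262939, Σu^2·w = -107383, Σu^3·w = -855257.)
Determinant 4195·262939 − 32979² = 15414664.
a = ((-107383)·262939 − 32979·(-855257))/15414664 = -14829017/7707332; b = (4195·(-855257) − 32979·(-107383))/15414664 = -23209579/7707332.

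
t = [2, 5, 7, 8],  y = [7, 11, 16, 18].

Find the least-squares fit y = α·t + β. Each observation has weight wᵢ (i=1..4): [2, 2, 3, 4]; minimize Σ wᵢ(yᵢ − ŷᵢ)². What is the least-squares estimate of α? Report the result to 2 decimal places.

α = 1.89

The normal equations are: 461·α + 67·β = 1050;  67·α + 11·β = 156.
(Σwᵢ·t·t = 461, Σwᵢ·t = 67, Σwᵢ·1 = 11, Σwᵢ·t·y = 1050, Σwᵢ·y = 156.)
Eliminating β: 11·(row 1) − 67·(row 2) gives 582·α = 11·1050 − 67·156 = 1098, so α = 183/97.
Then β = (156 − 67·(183/97))/11 = 261/97.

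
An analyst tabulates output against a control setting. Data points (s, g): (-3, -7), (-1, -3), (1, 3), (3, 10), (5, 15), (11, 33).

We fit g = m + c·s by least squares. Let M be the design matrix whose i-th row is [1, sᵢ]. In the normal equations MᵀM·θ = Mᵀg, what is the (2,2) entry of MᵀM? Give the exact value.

166

Row 2 ↔ basis s, column 2 ↔ basis s, so (MᵀM)_{2,2} = Σᵢ (s)·(s) = (-3)·(-3) + (-1)·(-1) + (1)·(1) + (3)·(3) + (5)·(5) + (11)·(11) = 166.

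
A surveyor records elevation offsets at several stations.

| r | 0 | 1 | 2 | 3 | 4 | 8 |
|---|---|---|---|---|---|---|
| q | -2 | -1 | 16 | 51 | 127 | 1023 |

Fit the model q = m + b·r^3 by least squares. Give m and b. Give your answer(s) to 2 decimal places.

Forming AᵀA = [[6, 612]; [612, 267034]] and Aᵀq = [1214, 533408]ᵀ gives AᵀA·[m, b]ᵀ = Aᵀq.
Eliminating b: 267034·(row 1) − 612·(row 2) gives 1227660·m = 267034·1214 − 612·533408 = -2266420, so m = -113321/61383.
Then b = (533408 − 612·(-113321/61383))/267034 = 40958/20461.

m = -1.85, b = 2.00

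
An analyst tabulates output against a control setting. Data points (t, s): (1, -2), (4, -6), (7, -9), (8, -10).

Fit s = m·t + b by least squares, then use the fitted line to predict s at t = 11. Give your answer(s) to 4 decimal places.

ŝ = -13.5500

Compute the Gram sums: Σt·t = 130, Σt = 20, Σ1 = 4.
Right-hand side: Σt·s = -169, Σs = -27.
MᵀM·[m, b]ᵀ = Mᵀs becomes [[130, 20]; [20, 4]]·[m, b]ᵀ = [-169, -27]ᵀ.
Eliminating b: 4·(row 1) − 20·(row 2) gives 120·m = 4·(-169) − 20·(-27) = -136, so m = -17/15.
Then b = ((-27) − 20·(-17/15))/4 = -13/12.
At t = 11: ŝ = (-17/15)·(11) + (-13/12)·(1) = -271/20.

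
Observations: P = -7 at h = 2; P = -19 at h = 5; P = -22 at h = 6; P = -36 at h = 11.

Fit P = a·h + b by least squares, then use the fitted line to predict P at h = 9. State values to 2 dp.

P̂ = -30.50

Normal-equation sums: Σh·h = 186, Σh = 24, Σ1 = 4.
Right-hand side: Σh·P = -637, ΣP = -84.
det = 186·4 − 24² = 168.
a = ((-637)·4 − 24·(-84))/168 = -19/6; b = (186·(-84) − 24·(-637))/168 = -2.
At h = 9: P̂ = (-19/6)·(9) + (-2)·(1) = -61/2.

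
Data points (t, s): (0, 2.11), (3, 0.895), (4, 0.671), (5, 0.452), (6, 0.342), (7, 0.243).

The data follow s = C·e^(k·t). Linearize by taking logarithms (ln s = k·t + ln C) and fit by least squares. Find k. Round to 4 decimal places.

Linearized form: ln s = k·t + ln C. From the 6 transformed points,
Σt = 25.0000, Σ(t)² = 135.0000, Σln s = -3.0449, Σt·ln s = -22.2396.
Equations: 135.0000·k + 25.0000·ln C = -22.2396;  25.0000·k + 6·ln C = -3.0449.
Solving (det = 185.0000): k = -0.30981, ln C = 0.78337.

k = -0.3098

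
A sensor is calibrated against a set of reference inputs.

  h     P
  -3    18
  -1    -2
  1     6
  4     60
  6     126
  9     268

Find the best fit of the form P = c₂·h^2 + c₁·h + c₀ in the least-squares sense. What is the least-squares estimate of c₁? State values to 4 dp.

Normal-equation sums: Σh^2·h^2 = 8196, Σh^2·h = 982, Σh^2 = 144, Σh·h = 144, Σh = 16, Σ1 = 6.
Moment sums: Σh^2·P = 27370, Σh·P = 3362, ΣP = 476.
Normal equations: [[8196, 982, 144]; [982, 144, 16]; [144, 16, 6]]·[c₂, c₁, c₀]ᵀ = [27370, 3362, 476]ᵀ.
Inverting the 3×3 Gram matrix, [c₂, c₁, c₀]ᵀ = [273335/92037, 95883/30679, -25502/92037]ᵀ.

c₁ = 3.1254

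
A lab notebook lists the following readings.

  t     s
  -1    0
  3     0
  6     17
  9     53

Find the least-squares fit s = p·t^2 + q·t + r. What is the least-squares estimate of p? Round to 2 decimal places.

The normal system MᵀM·[p, q, r]ᵀ = Mᵀs is [[7939, 971, 127]; [971, 127, 17]; [127, 17, 4]]·[p, q, r]ᵀ = [4905, 579, 70]ᵀ.
Inverting the 3×3 Gram matrix, [p, q, r]ᵀ = [1415/1551, -1057/517, -4307/1551]ᵀ.

p = 0.91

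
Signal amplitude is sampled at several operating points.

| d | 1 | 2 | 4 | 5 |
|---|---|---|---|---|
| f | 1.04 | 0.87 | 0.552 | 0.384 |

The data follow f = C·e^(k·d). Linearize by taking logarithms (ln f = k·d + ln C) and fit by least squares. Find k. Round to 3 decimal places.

k = -0.245

With ln fᵢ as the transformed response and dᵢ as the regressor:
Σd = 12.0000, Σ(d)² = 46.0000, Σln f = -1.6514, Σd·ln f = -7.4017.
Equations: 46.0000·k + 12.0000·ln C = -7.4017;  12.0000·k + 4·ln C = -1.6514.
Slope k = (n·Σd·ln f − Σd·Σln f)/(n·Σ(d)² − (Σd)²) = (4·-7.4017 − 12.0000·-1.6514)/40.0000 = -0.24476; ln C = (Σln f − k·Σd)/n = 0.32144.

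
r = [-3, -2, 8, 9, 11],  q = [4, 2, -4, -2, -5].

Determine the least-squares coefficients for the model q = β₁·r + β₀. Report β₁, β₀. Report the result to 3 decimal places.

β₁ = -0.566, β₀ = 1.603

With design matrix A, AᵀA = [[279, 23]; [23, 5]] and Aᵀq = [-121, -5]ᵀ.
Eliminating β₀: 5·(row 1) − 23·(row 2) gives 866·β₁ = 5·(-121) − 23·(-5) = -490, so β₁ = -245/433.
Then β₀ = ((-5) − 23·(-245/433))/5 = 694/433.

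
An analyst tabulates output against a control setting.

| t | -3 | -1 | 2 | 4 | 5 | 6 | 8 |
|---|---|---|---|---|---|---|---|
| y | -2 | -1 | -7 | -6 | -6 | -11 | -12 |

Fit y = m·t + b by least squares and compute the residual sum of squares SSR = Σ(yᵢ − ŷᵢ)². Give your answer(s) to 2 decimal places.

Compute the Gram sums: Σt·t = 155, Σt = 21, Σ1 = 7.
For Mᵀy: Σt·y = -223, Σy = -45.
Normal equations: [[155, 21]; [21, 7]]·[m, b]ᵀ = [-223, -45]ᵀ.
Eliminating b: 7·(row 1) − 21·(row 2) gives 644·m = 7·(-223) − 21·(-45) = -616, so m = -22/23.
Then b = ((-45) − 21·(-22/23))/7 = -573/161.
Residuals: -211/161, 258/161, -246/161, 223/161, 377/161, -274/161, -127/161; SSR = 2824/161.

SSR = 17.54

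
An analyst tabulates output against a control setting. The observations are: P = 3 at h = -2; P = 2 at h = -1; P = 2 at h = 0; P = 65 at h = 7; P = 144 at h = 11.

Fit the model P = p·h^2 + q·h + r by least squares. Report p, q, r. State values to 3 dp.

The normal equations are: 17059·p + 1665·q + 175·r = 20623;  1665·p + 175·q + 15·r = 2031;  175·p + 15·q + 5·r = 216.
(Σh^2·h^2 = 17059, Σh^2·h = 1665, Σh^2 = 175, Σh·h = 175, Σh = 15, Σ1 = 5, Σh^2·P = 20623, Σh·P = 2031, ΣP = 216.)
Inverting the 3×3 Gram matrix, [p, q, r]ᵀ = [12157/12182, 114951/60910, 79492/30455]ᵀ.

p = 0.998, q = 1.887, r = 2.610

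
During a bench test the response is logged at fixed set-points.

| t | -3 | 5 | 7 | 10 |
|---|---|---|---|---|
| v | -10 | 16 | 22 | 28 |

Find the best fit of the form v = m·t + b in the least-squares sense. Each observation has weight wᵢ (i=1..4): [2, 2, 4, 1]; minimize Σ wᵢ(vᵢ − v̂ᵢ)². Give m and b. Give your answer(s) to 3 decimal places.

m = 3.087, b = -0.185

With design matrix A, AᵀWA = [[364, 42]; [42, 9]] and AᵀWv = [1116, 128]ᵀ.
Determinant 364·9 − 42² = 1512.
m = (1116·9 − 42·128)/1512 = 389/126; b = (364·128 − 42·1116)/1512 = -5/27.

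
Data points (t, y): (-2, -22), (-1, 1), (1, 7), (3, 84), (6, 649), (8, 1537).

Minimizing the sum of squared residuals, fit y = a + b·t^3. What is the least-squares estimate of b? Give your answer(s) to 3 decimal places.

From the data, Σ1 = 6, Σt^3 = 747, Σt^3·t^3 = 309595.
Right-hand side: Σy = 2256, Σt^3·y = 929578.
Δ = 6·309595 − 747² = 1299561.
a = (2256·309595 − 747·929578)/1299561 = 1350518/433187; b = (6·929578 − 747·2256)/1299561 = 1297412/433187.

b = 2.995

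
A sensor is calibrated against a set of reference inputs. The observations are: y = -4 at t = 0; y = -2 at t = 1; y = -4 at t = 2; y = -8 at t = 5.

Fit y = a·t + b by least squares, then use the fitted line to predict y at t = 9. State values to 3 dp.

ŷ = -11.500

Compute the Gram sums: Σt·t = 30, Σt = 8, Σ1 = 4.
Right-hand side: Σt·y = -50, Σy = -18.
Normal equations: [[30, 8]; [8, 4]]·[a, b]ᵀ = [-50, -18]ᵀ.
det = 30·4 − 8² = 56.
a = ((-50)·4 − 8·(-18))/56 = -1; b = (30·(-18) − 8·(-50))/56 = -5/2.
At t = 9: ŷ = (-1)·(9) + (-5/2)·(1) = -23/2.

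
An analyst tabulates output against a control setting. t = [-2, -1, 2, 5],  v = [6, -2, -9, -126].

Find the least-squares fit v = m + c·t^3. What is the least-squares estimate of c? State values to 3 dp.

c = -0.991

Forming MᵀM = [[4, 124]; [124, 15754]] and Mᵀv = [-131, -15868]ᵀ gives MᵀM·[m, c]ᵀ = Mᵀv.
Eliminating c: 15754·(row 1) − 124·(row 2) gives 47640·m = 15754·(-131) − 124·(-15868) = -96142, so m = -48071/23820.
Then c = ((-15868) − 124·(-48071/23820))/15754 = -11807/11910.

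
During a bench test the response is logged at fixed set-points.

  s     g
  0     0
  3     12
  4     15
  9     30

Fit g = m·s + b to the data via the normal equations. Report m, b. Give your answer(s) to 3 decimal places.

m = 3.286, b = 1.107

From the data, Σs·s = 106, Σs = 16, Σ1 = 4.
For Aᵀg: Σs·g = 366, Σg = 57.
det = 106·4 − 16² = 168.
m = (366·4 − 16·57)/168 = 23/7; b = (106·57 − 16·366)/168 = 31/28.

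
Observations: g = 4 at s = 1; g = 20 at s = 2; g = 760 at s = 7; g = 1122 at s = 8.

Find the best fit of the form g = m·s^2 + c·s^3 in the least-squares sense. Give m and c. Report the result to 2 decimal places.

m = 1.24, c = 2.04

With design matrix M, MᵀM = [[6514, 49608]; [49608, 379858]] and Mᵀg = [109132, 835308]ᵀ.
Eliminating c: 379858·(row 1) − 49608·(row 2) gives 13441348·m = 379858·109132 − 49608·835308 = 16703992, so m = 4175998/3360337.
Then c = (835308 − 49608·(4175998/3360337))/379858 = 6844014/3360337.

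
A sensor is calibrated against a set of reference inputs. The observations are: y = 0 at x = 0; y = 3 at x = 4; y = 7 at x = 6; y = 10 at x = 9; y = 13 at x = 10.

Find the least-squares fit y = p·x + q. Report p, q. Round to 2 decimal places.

p = 1.27, q = -0.79

Entries of AᵀA: Σx·x = 233, Σx = 29, Σ1 = 5.
For Aᵀy: Σx·y = 274, Σy = 33.
AᵀA·[p, q]ᵀ = Aᵀy becomes [[233, 29]; [29, 5]]·[p, q]ᵀ = [274, 33]ᵀ.
Δ = 233·5 − 29² = 324.
p = (274·5 − 29·33)/324 = 413/324; q = (233·33 − 29·274)/324 = -257/324.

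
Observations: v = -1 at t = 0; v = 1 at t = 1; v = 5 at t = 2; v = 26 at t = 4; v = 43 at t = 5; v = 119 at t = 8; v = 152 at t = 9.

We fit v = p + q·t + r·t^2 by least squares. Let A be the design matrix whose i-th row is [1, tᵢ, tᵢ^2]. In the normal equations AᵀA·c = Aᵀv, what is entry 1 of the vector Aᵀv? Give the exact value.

Entry 1 ↔ basis 1, so (Aᵀv)_{1} = Σᵢ vᵢ = (1)·(-1) + (1)·(1) + (1)·(5) + (1)·(26) + (1)·(43) + (1)·(119) + (1)·(152) = 345.

345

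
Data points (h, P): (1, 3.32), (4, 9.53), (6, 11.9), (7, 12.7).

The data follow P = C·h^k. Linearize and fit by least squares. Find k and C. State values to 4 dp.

k = 0.7028, C = 3.3799

Taking logs, ln P = k·ln h + ln C, so regress ln P on ln h.
Sums: Σln h = 5.1240, Σ(ln h)² = 8.9188, Σln P = 8.4725, Σln h·ln P = 12.5084.
Normal system: [[8.9188, 5.1240]; [5.1240, 4]]·[k, ln C]ᵀ = [12.5084, 8.4725]ᵀ.
Δ = 8.9188·4 − (5.1240)² = 9.4201; k = (12.5084·4 − 5.1240·8.4725)/9.4201 = 0.70282, ln C = (8.9188·8.4725 − 5.1240·12.5084)/9.4201 = 1.21784, so C = exp(1.21784) = 3.37986.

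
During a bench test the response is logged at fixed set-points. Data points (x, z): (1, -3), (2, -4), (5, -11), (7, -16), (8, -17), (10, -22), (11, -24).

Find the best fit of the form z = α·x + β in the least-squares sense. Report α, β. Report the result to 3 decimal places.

α = -2.154, β = -0.320

Forming MᵀM = [[364, 44]; [44, 7]] and Mᵀz = [-798, -97]ᵀ gives MᵀM·[α, β]ᵀ = Mᵀz.
Determinant 364·7 − 44² = 612.
α = ((-798)·7 − 44·(-97))/612 = -659/306; β = (364·(-97) − 44·(-798))/612 = -49/153.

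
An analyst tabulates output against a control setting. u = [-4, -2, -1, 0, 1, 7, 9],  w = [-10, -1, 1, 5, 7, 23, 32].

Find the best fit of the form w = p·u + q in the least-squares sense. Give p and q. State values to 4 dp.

p = 3.0176, q = 3.8320

MᵀM·[p, q]ᵀ = Mᵀw reads: 152·p + 10·q = 497;  10·p + 7·q = 57.
(Σu·u = 152, Σu = 10, Σ1 = 7, Σu·w = 497, Σw = 57.)
Determinant 152·7 − 10² = 964.
p = (497·7 − 10·57)/964 = 2909/964; q = (152·57 − 10·497)/964 = 1847/482.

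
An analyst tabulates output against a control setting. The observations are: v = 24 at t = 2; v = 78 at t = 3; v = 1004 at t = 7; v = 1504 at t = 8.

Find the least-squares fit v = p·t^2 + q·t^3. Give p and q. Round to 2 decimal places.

From the data, Σt^2·t^2 = 6594, Σt^2·t^3 = 49850, Σt^3·t^3 = 380586.
Moment sums: Σt^2·v = 146250, Σt^3·v = 1116718.
Normal equations: [[6594, 49850]; [49850, 380586]]·[p, q]ᵀ = [146250, 1116718]ᵀ.
Δ = 6594·380586 − 49850² = 24561584.
p = (146250·380586 − 49850·1116718)/24561584 = -961225/3070198; q = (6594·1116718 − 49850·146250)/24561584 = 9134499/3070198.

p = -0.31, q = 2.98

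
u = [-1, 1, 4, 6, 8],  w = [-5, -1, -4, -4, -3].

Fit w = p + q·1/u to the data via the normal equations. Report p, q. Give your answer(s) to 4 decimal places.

p = -3.6011, q = 1.8562

From the data, Σ1 = 5, Σ1/u = 13/24, Σ1/u·1/u = 1213/576.
For Aᵀw: Σw = -17, Σ1/u·w = 47/24.
So AᵀA·[p, q]ᵀ = Aᵀw: [[5, 13/24]; [13/24, 1213/576]]·[p, q]ᵀ = [-17, 47/24]ᵀ.
Δ = 5·(1213/576) − (13/24)² = 737/72.
p = ((-17)·(1213/576) − (13/24)·(47/24))/(737/72) = -2654/737; q = (5·(47/24) − (13/24)·(-17))/(737/72) = 1368/737.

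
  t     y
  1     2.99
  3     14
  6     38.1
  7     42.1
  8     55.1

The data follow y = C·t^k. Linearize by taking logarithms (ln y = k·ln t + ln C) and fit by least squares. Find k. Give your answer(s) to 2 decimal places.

Let Y = ln y. Fitting Y = k·ln t + ln C by least squares:
Σln t = 6.9157, Σ(ln t)² = 12.5280, Σln y = 15.1237, Σln t·ln y = 25.0363.
Equations: 12.5280·k + 6.9157·ln C = 25.0363;  6.9157·k + 5·ln C = 15.1237.
Slope k = (n·Σln t·ln y − Σln t·Σln y)/(n·Σ(ln t)² − (Σln t)²) = (5·25.0363 − 6.9157·15.1237)/14.8127 = 1.39000; ln C = (Σln y − k·Σln t)/n = 1.10217.

k = 1.39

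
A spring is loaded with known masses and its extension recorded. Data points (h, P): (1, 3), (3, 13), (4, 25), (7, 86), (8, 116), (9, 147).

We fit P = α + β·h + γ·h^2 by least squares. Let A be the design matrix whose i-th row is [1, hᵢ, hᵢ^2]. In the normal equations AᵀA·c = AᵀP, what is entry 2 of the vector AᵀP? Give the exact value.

Entry 2 ↔ basis h, so (AᵀP)_{2} = Σᵢ (h)·Pᵢ = (1)·(3) + (3)·(13) + (4)·(25) + (7)·(86) + (8)·(116) + (9)·(147) = 2995.

2995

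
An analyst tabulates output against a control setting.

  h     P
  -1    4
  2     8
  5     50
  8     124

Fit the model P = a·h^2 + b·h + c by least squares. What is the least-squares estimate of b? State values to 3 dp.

b = -0.211

XᵀX·[a, b, c]ᵀ = XᵀP reads: 4738·a + 644·b + 94·c = 9222;  644·a + 94·b + 14·c = 1254;  94·a + 14·b + 4·c = 186.
Inverting the 3×3 Gram matrix, [a, b, c]ᵀ = [35/18, -19/90, 139/90]ᵀ.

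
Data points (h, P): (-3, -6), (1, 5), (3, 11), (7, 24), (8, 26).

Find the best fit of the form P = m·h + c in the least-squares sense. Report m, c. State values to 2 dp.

m = 2.97, c = 2.50

With design matrix M, MᵀM = [[132, 16]; [16, 5]] and MᵀP = [432, 60]ᵀ.
det = 132·5 − 16² = 404.
m = (432·5 − 16·60)/404 = 300/101; c = (132·60 − 16·432)/404 = 252/101.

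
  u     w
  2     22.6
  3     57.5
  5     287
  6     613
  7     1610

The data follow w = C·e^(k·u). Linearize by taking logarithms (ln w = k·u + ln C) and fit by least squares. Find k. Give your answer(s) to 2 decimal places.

k = 0.84

With ln wᵢ as the transformed response and uᵢ as the regressor:
Σu = 23.0000, Σ(u)² = 123.0000, Σln w = 26.6316, Σu·ln w = 136.8868.
Equations: 123.0000·k + 23.0000·ln C = 136.8868;  23.0000·k + 5·ln C = 26.6316.
Δ = 123.0000·5 − (23.0000)² = 86.0000; k = (136.8868·5 − 23.0000·26.6316)/86.0000 = 0.83614, ln C = (123.0000·26.6316 − 23.0000·136.8868)/86.0000 = 1.48009.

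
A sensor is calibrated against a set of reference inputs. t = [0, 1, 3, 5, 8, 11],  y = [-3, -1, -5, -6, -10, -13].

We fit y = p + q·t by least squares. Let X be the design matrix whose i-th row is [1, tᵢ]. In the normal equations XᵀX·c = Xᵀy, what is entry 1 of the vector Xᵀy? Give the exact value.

-38

Entry 1 ↔ basis 1, so (Xᵀy)_{1} = Σᵢ yᵢ = (1)·(-3) + (1)·(-1) + (1)·(-5) + (1)·(-6) + (1)·(-10) + (1)·(-13) = -38.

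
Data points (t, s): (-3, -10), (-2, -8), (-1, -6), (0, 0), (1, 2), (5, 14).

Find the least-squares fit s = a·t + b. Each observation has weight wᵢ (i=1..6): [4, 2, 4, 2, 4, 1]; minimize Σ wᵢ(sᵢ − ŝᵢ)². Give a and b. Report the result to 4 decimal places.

With design matrix A, AᵀWA = [[77, -11]; [-11, 17]] and AᵀWs = [254, -58]ᵀ.
det = 77·17 − (-11)² = 1188.
a = (254·17 − (-11)·(-58))/1188 = 920/297; b = (77·(-58) − (-11)·254)/1188 = -38/27.

a = 3.0976, b = -1.4074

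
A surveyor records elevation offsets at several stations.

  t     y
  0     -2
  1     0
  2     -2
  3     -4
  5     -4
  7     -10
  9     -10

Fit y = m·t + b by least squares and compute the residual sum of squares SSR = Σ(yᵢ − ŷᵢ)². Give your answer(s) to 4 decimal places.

SSR = 12.5110

Sums needed: Σt·t = 169, Σt = 27, Σ1 = 7.
For Mᵀy: Σt·y = -196, Σy = -32.
Normal equations: [[169, 27]; [27, 7]]·[m, b]ᵀ = [-196, -32]ᵀ.
Eliminating b: 7·(row 1) − 27·(row 2) gives 454·m = 7·(-196) − 27·(-32) = -508, so m = -254/227.
Then b = ((-32) − 27·(-254/227))/7 = -58/227.
Residuals: -396/227, 312/227, 112/227, -88/227, 420/227, -434/227, 74/227; SSR = 2840/227.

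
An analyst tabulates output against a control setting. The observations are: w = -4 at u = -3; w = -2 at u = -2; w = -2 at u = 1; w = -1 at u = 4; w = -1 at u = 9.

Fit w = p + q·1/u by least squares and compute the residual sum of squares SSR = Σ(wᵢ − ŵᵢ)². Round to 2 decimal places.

With design matrix X, XᵀX = [[5, 19/36]; [19/36, 1861/1296]] and Xᵀw = [-10, -1/36]ᵀ.
Eliminating q: (1861/1296)·(row 1) − (19/36)·(row 2) gives (559/81)·p = (1861/1296)·(-10) − (19/36)·(-1/36) = -6197/432, so p = -18591/8944.
Then q = ((-1/36) − (19/36)·(-18591/8944))/(1861/1296) = 1665/2236.
Residuals: -14965/8944, 4033/8944, -5957/8944, 307/344, 8907/8944; SSR = 46819/8944.

SSR = 5.23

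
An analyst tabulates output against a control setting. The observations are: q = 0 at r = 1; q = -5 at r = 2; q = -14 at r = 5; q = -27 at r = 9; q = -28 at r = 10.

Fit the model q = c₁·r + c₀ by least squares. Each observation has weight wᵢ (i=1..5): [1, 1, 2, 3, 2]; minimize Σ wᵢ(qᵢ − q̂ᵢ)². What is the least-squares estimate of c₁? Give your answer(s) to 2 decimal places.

c₁ = -3.12

From the data, Σwᵢ·r·r = 498, Σwᵢ·r = 60, Σwᵢ·1 = 9.
And Σwᵢ·r·q = -1439, Σwᵢ·q = -170.
AᵀWA·[c₁, c₀]ᵀ = AᵀWq becomes [[498, 60]; [60, 9]]·[c₁, c₀]ᵀ = [-1439, -170]ᵀ.
det = 498·9 − 60² = 882.
c₁ = ((-1439)·9 − 60·(-170))/882 = -131/42; c₀ = (498·(-170) − 60·(-1439))/882 = 40/21.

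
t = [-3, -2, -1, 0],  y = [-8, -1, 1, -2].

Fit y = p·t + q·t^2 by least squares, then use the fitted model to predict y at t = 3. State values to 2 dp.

ŷ = -27.63

The normal system AᵀA·[p, q]ᵀ = Aᵀy is [[14, -36]; [-36, 98]]·[p, q]ᵀ = [25, -75]ᵀ.
Eliminating q: 98·(row 1) − (-36)·(row 2) gives 76·p = 98·25 − (-36)·(-75) = -250, so p = -125/38.
Then q = ((-75) − (-36)·(-125/38))/98 = -75/38.
At t = 3: ŷ = (-125/38)·(3) + (-75/38)·(9) = -525/19.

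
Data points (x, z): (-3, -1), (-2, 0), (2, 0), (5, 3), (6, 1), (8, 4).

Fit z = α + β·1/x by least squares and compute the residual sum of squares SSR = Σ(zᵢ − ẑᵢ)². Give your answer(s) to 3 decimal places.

SSR = 15.932

Entries of MᵀM: Σ1 = 6, Σ1/x = 19/120, Σ1/x·1/x = 10001/14400.
Right-hand side: Σz = 7, Σ1/x·z = 8/5.
Eliminating β: (10001/14400)·(row 1) − (19/120)·(row 2) gives (11929/2880)·α = (10001/14400)·7 − (19/120)·(8/5) = 66359/14400, so α = 66359/59645.
Then β = ((8/5) − (19/120)·(66359/59645))/(10001/14400) = 24456/11929.
Residuals: -85244/59645, -5219/59645, -127499/59645, 17624/11929, -27094/59645, 156936/59645; SSR = 950254/59645.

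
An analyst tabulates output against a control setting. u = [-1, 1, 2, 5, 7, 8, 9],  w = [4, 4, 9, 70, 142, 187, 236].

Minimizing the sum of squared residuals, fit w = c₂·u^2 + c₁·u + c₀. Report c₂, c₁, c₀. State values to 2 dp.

With design matrix M, MᵀM = [[13701, 1717, 225]; [1717, 225, 31]; [225, 31, 7]] and Mᵀw = [39836, 4982, 652]ᵀ.
Inverting the 3×3 Gram matrix, [c₂, c₁, c₀]ᵀ = [256650/84329, -94643/84329, 24313/84329]ᵀ.

c₂ = 3.04, c₁ = -1.12, c₀ = 0.29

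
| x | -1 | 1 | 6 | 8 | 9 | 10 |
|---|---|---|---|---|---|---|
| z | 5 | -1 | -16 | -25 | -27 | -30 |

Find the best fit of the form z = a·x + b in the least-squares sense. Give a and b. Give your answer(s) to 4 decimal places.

a = -3.2315, b = 2.1067

Forming AᵀA = [[283, 33]; [33, 6]] and Aᵀz = [-845, -94]ᵀ gives AᵀA·[a, b]ᵀ = Aᵀz.
Eliminating b: 6·(row 1) − 33·(row 2) gives 609·a = 6·(-845) − 33·(-94) = -1968, so a = -656/203.
Then b = ((-94) − 33·(-656/203))/6 = 1283/609.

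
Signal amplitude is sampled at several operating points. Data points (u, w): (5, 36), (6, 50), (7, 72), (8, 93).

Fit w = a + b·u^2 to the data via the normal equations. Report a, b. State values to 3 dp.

a = -1.885, b = 1.486

Compute the Gram sums: Σ1 = 4, Σu^2 = 174, Σu^2·u^2 = 8418.
Moment sums: Σw = 251, Σu^2·w = 12180.
Δ = 4·8418 − 174² = 3396.
a = (251·8418 − 174·12180)/3396 = -1067/566; b = (4·12180 − 174·251)/3396 = 841/566.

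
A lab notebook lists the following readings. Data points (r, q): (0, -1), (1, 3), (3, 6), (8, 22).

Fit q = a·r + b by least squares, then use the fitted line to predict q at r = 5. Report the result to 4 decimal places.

Forming AᵀA = [[74, 12]; [12, 4]] and Aᵀq = [197, 30]ᵀ gives AᵀA·[a, b]ᵀ = Aᵀq.
Eliminating b: 4·(row 1) − 12·(row 2) gives 152·a = 4·197 − 12·30 = 428, so a = 107/38.
Then b = (30 − 12·(107/38))/4 = -18/19.
At r = 5: q̂ = (107/38)·(5) + (-18/19)·(1) = 499/38.

q̂ = 13.1316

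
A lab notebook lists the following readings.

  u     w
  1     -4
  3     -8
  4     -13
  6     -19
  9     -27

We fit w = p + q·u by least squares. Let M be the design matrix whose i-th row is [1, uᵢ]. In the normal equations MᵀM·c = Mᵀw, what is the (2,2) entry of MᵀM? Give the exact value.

Row 2 ↔ basis u, column 2 ↔ basis u, so (MᵀM)_{2,2} = Σᵢ (u)·(u) = (1)·(1) + (3)·(3) + (4)·(4) + (6)·(6) + (9)·(9) = 143.

143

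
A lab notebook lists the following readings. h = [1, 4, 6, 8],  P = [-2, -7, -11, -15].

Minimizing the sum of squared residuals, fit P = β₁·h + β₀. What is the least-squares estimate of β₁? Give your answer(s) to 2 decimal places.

With design matrix M, MᵀM = [[117, 19]; [19, 4]] and MᵀP = [-216, -35]ᵀ.
Eliminating β₀: 4·(row 1) − 19·(row 2) gives 107·β₁ = 4·(-216) − 19·(-35) = -199, so β₁ = -199/107.
Then β₀ = ((-35) − 19·(-199/107))/4 = 9/107.

β₁ = -1.86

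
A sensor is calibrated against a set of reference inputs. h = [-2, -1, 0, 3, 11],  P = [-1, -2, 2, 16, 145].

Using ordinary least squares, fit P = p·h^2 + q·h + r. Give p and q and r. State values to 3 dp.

p = 0.965, q = 2.521, r = 0.386

The normal equations are: 14739·p + 1349·q + 135·r = 17683;  1349·p + 135·q + 11·r = 1647;  135·p + 11·q + 5·r = 160.
(Σh^2·h^2 = 14739, Σh^2·h = 1349, Σh^2 = 135, Σh·h = 135, Σh = 11, Σ1 = 5, Σh^2·P = 17683, Σh·P = 1647, ΣP = 160.)
Row-reducing yields p = 42243/43754, q = 110305/43754, r = 8448/21877.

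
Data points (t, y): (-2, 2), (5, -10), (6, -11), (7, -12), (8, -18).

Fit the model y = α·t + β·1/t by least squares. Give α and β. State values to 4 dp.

Compute the Gram sums: Σt·t = 178, Σt·1/t = 5, Σ1/t·1/t = 249649/705600.
Right-hand side: Σt·y = -348, Σ1/t·y = -739/84.
Δ = 178·(249649/705600) − 5² = 13398761/352800.
α = ((-348)·(249649/705600) − 5·(-739/84))/(13398761/352800) = -27919926/13398761; β = (178·(-739/84) − 5·(-348))/(13398761/352800) = 61395600/13398761.

α = -2.0838, β = 4.5822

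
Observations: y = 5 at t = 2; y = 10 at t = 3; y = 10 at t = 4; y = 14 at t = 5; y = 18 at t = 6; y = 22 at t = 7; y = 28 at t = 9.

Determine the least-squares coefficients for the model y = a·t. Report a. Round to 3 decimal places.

Compute the Gram sums: Σt·t = 220.
And Σt·y = 664.
So MᵀM·[a]ᵀ = Mᵀy: [[220]]·[a]ᵀ = [664]ᵀ.
Hence a = 664 / 220 ≈ 3.01818.

a = 3.018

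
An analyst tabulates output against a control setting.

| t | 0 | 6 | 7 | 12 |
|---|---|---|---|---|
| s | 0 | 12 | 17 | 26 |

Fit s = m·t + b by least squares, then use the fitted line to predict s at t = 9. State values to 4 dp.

ŝ = 19.7698

Compute the Gram sums: Σt·t = 229, Σt = 25, Σ1 = 4.
Moment sums: Σt·s = 503, Σs = 55.
Δ = 229·4 − 25² = 291.
m = (503·4 − 25·55)/291 = 637/291; b = (229·55 − 25·503)/291 = 20/291.
At t = 9: ŝ = (637/291)·(9) + (20/291)·(1) = 5753/291.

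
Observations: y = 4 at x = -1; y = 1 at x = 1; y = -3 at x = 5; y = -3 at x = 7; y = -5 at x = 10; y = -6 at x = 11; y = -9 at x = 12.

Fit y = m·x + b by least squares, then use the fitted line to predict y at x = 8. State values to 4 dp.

The normal system MᵀM·[m, b]ᵀ = Mᵀy is [[441, 45]; [45, 7]]·[m, b]ᵀ = [-263, -21]ᵀ.
Determinant 441·7 − 45² = 1062.
m = ((-263)·7 − 45·(-21))/1062 = -448/531; b = (441·(-21) − 45·(-263))/1062 = 143/59.
At x = 8: ŷ = (-448/531)·(8) + (143/59)·(1) = -2297/531.

ŷ = -4.3258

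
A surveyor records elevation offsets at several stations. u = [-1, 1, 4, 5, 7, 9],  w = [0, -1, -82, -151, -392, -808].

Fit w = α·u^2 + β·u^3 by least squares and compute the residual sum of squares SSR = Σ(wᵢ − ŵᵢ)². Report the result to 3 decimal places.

MᵀM·[α, β]ᵀ = Mᵀw reads: 9845·α + 80005·β = -89744;  80005·α + 668813·β = -747612.
(Σu^2·u^2 = 9845, Σu^2·u^3 = 80005, Σu^3·u^3 = 668813, Σu^2·w = -89744, Σu^3·w = -747612.)
Δ = 9845·668813 − 80005² = 183663960.
α = ((-89744)·668813 − 80005·(-747612))/183663960 = -52313953/45915990; β = (9845·(-747612) − 80005·(-89744))/183663960 = -9013571/9183198.
Residuals: 1207683/7652665, 25732909/22957995, -21872606/22957995, 267207/1530533, 11294941/22957995, -1370572/7652665; SSR = 57246584/22957995.

SSR = 2.494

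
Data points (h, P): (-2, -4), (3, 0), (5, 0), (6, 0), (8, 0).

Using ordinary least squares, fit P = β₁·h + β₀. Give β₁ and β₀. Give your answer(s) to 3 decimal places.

β₁ = 0.414, β₀ = -2.455

Sums needed: Σh·h = 138, Σh = 20, Σ1 = 5.
Moment sums: Σh·P = 8, ΣP = -4.
Eliminating β₀: 5·(row 1) − 20·(row 2) gives 290·β₁ = 5·8 − 20·(-4) = 120, so β₁ = 12/29.
Then β₀ = ((-4) − 20·(12/29))/5 = -356/145.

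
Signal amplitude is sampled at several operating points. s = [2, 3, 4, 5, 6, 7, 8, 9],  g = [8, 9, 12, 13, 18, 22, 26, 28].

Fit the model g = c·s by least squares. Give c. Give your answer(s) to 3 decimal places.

c = 3.092

Forming XᵀX = [[284]] and Xᵀg = [878]ᵀ gives XᵀX·[c]ᵀ = Xᵀg.
Hence c = 878 / 284 ≈ 3.09155.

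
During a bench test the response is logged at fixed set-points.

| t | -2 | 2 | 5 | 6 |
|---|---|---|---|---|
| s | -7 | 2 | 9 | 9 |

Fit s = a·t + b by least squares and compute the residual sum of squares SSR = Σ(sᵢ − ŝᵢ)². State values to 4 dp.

SSR = 2.3871

Sums needed: Σt·t = 69, Σt = 11, Σ1 = 4.
And Σt·s = 117, Σs = 13.
So XᵀX·[a, b]ᵀ = Xᵀs: [[69, 11]; [11, 4]]·[a, b]ᵀ = [117, 13]ᵀ.
Eliminating b: 4·(row 1) − 11·(row 2) gives 155·a = 4·117 − 11·13 = 325, so a = 65/31.
Then b = (13 − 11·(65/31))/4 = -78/31.
Residuals: -9/31, 10/31, 32/31, -33/31; SSR = 74/31.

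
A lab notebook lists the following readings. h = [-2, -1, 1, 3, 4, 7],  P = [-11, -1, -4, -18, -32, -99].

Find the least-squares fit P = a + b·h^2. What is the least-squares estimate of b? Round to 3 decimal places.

b = -1.997

Entries of AᵀA: Σ1 = 6, Σh^2 = 80, Σh^2·h^2 = 2756.
Right-hand side: ΣP = -165, Σh^2·P = -5574.
Normal equations: [[6, 80]; [80, 2756]]·[a, b]ᵀ = [-165, -5574]ᵀ.
det = 6·2756 − 80² = 10136.
a = ((-165)·2756 − 80·(-5574))/10136 = -315/362; b = (6·(-5574) − 80·(-165))/10136 = -723/362.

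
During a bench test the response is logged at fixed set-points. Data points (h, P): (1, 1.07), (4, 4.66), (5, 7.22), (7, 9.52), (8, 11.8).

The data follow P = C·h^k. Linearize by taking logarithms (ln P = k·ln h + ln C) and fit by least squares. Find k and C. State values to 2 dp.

k = 1.15, C = 1.05

Let Y = ln P. Fitting Y = k·ln h + ln C by least squares:
Σln h = 7.0211, Σ(ln h)² = 12.6227, Σln P = 8.3050, Σln h·ln P = 14.8323.
Equations: 12.6227·k + 7.0211·ln C = 14.8323;  7.0211·k + 5·ln C = 8.3050.
Δ = 12.6227·5 − (7.0211)² = 13.8181; k = (14.8323·5 − 7.0211·8.3050)/13.8181 = 1.14714, ln C = (12.6227·8.3050 − 7.0211·14.8323)/13.8181 = 0.05017, so C = exp(0.05017) = 1.05145.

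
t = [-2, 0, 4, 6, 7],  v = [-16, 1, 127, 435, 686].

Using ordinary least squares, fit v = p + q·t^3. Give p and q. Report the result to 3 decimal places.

Normal-equation sums: Σ1 = 5, Σt^3 = 615, Σt^3·t^3 = 168465.
Right-hand side: Σv = 1233, Σt^3·v = 337514.
Normal equations: [[5, 615]; [615, 168465]]·[p, q]ᵀ = [1233, 337514]ᵀ.
Determinant 5·168465 − 615² = 464100.
p = (1233·168465 − 615·337514)/464100 = 9749/30940; q = (5·337514 − 615·1233)/464100 = 37171/18564.

p = 0.315, q = 2.002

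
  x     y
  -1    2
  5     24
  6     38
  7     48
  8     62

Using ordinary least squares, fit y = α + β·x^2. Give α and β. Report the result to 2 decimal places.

MᵀM·[α, β]ᵀ = Mᵀy reads: 5·α + 175·β = 174;  175·α + 8419·β = 8290.
(Σ1 = 5, Σx^2 = 175, Σx^2·x^2 = 8419, Σy = 174, Σx^2·y = 8290.)
Eliminating β: 8419·(row 1) − 175·(row 2) gives 11470·α = 8419·174 − 175·8290 = 14156, so α = 7078/5735.
Then β = (8290 − 175·(7078/5735))/8419 = 1100/1147.

α = 1.23, β = 0.96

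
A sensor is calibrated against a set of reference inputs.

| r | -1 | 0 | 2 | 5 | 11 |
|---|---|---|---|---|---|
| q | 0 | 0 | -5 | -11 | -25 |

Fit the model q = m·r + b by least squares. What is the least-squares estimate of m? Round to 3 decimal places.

m = -2.152

Normal-equation sums: Σr·r = 151, Σr = 17, Σ1 = 5.
For Mᵀq: Σr·q = -340, Σq = -41.
Δ = 151·5 − 17² = 466.
m = ((-340)·5 − 17·(-41))/466 = -1003/466; b = (151·(-41) − 17·(-340))/466 = -411/466.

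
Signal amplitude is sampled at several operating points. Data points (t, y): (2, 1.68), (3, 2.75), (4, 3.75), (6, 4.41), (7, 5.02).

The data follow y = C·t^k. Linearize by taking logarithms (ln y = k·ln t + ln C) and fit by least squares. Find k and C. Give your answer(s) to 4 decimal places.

k = 0.8385, C = 1.0306

With ln yᵢ as the transformed response and ln tᵢ as the regressor:
Sums: Σln t = 6.9157, Σ(ln t)² = 10.6062, Σln y = 5.9495, Σln t·ln y = 9.1016.
Normal system: [[10.6062, 6.9157]; [6.9157, 5]]·[k, ln C]ᵀ = [9.1016, 5.9495]ᵀ.
Solving (det = 5.2037): k = 0.83852, ln C = 0.03010, so C = exp(0.03010) = 1.03055.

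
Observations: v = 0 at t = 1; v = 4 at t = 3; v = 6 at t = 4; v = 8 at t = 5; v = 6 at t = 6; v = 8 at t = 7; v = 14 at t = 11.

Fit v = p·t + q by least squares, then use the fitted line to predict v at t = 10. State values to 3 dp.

v̂ = 12.623

Normal-equation sums: Σt·t = 257, Σt = 37, Σ1 = 7.
Right-hand side: Σt·v = 322, Σv = 46.
So XᵀX·[p, q]ᵀ = Xᵀv: [[257, 37]; [37, 7]]·[p, q]ᵀ = [322, 46]ᵀ.
Eliminating q: 7·(row 1) − 37·(row 2) gives 430·p = 7·322 − 37·46 = 552, so p = 276/215.
Then q = (46 − 37·(276/215))/7 = -46/215.
At t = 10: v̂ = (276/215)·(10) + (-46/215)·(1) = 2714/215.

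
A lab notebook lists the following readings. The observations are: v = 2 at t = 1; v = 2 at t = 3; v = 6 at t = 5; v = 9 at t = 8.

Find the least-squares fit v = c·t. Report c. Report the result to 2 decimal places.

c = 1.11

AᵀA·[c]ᵀ = Aᵀv reads: 99·c = 110.
(Σt·t = 99, Σt·v = 110.)
c = 110/99 = 1.11111.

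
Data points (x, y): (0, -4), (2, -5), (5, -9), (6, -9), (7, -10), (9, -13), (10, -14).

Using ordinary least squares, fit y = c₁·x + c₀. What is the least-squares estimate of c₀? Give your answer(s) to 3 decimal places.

Compute the Gram sums: Σx·x = 295, Σx = 39, Σ1 = 7.
Right-hand side: Σx·y = -436, Σy = -64.
So MᵀM·[c₁, c₀]ᵀ = Mᵀy: [[295, 39]; [39, 7]]·[c₁, c₀]ᵀ = [-436, -64]ᵀ.
det = 295·7 − 39² = 544.
c₁ = ((-436)·7 − 39·(-64))/544 = -139/136; c₀ = (295·(-64) − 39·(-436))/544 = -469/136.

c₀ = -3.449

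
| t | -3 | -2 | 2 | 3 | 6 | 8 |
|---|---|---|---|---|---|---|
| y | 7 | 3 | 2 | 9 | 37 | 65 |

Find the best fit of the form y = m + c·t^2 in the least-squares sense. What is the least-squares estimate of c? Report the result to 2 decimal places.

c = 1.05

Setting ∂/∂m … = 0 gives: 6·m + 126·c = 123;  126·m + 5586·c = 5656.
(Σ1 = 6, Σt^2 = 126, Σt^2·t^2 = 5586, Σy = 123, Σt^2·y = 5656.)
Δ = 6·5586 − 126² = 17640.
m = (123·5586 − 126·5656)/17640 = -29/20; c = (6·5656 − 126·123)/17640 = 439/420.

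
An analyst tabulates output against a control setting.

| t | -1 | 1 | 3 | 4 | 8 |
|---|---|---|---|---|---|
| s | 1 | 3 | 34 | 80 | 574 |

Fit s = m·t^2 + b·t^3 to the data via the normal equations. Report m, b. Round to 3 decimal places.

Normal-equation sums: Σt^2·t^2 = 4435, Σt^2·t^3 = 34035, Σt^3·t^3 = 266971.
Moment sums: Σt^2·s = 38326, Σt^3·s = 299928.
So AᵀA·[m, b]ᵀ = Aᵀs: [[4435, 34035]; [34035, 266971]]·[m, b]ᵀ = [38326, 299928]ᵀ.
Eliminating b: 266971·(row 1) − 34035·(row 2) gives 25635160·m = 266971·38326 − 34035·299928 = 23881066, so m = 11940533/12817580.
Then b = (299928 − 34035·(11940533/12817580))/266971 = 2575527/2563516.

m = 0.932, b = 1.005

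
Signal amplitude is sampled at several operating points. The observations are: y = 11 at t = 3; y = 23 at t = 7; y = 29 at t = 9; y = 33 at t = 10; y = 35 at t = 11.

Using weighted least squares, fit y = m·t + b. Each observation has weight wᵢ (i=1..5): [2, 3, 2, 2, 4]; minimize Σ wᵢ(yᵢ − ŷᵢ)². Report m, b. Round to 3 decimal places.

m = 3.033, b = 1.875

With design matrix X, XᵀWX = [[1011, 109]; [109, 13]] and XᵀWy = [3271, 355]ᵀ.
Determinant 1011·13 − 109² = 1262.
m = (3271·13 − 109·355)/1262 = 1914/631; b = (1011·355 − 109·3271)/1262 = 1183/631.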